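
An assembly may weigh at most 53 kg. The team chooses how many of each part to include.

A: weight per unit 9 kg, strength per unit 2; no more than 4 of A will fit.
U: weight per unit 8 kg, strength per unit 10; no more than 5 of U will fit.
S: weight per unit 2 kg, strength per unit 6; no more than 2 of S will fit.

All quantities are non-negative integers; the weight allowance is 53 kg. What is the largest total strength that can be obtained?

S has the best ratio (6/2); taking only S gives at most 2×6 = 12 (stopped by the supply cap of 2).
Mixing does better — 1×A, 5×U, and 2×S: weight 53 ≤ 53, strength 1·2 + 5·10 + 2·6 = 64.

64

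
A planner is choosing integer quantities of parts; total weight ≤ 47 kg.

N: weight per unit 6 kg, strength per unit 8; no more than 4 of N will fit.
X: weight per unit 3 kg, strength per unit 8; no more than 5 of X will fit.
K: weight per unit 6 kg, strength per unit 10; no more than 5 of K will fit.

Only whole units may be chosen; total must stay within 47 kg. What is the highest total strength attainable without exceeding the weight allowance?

90

1×N, 5×X, and 4×K: weight 45 ≤ 47, strength 1·8 + 5·8 + 4·10 = 88.
5×X and 5×K: weight 45 ≤ 47, strength 5·8 + 5·10 = 90.
Best is 90.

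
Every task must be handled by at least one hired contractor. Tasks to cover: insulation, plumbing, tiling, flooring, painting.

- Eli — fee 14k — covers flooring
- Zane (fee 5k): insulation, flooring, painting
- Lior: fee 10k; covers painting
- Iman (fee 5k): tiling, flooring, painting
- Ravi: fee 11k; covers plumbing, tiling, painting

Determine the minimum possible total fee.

This is an integer covering problem.
Choose Zane and Ravi: together they cover insulation, plumbing, tiling, flooring, painting — every task.
Total fee: 5 + 11 = 16.

16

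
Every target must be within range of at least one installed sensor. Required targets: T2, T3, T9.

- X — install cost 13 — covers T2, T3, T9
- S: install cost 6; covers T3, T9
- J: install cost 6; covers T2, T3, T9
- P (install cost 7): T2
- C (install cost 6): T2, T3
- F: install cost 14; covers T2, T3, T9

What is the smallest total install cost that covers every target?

6

J alone covers T2, T3, T9 — every target.
Total install cost: 6.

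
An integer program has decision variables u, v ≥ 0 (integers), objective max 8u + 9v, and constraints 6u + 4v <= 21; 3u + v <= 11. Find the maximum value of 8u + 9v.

45

(u,v)=(0,5) is feasible, giving 45.
(u,v)=(0,4) is feasible, giving 36.
The best lattice point is (0,5), giving 45.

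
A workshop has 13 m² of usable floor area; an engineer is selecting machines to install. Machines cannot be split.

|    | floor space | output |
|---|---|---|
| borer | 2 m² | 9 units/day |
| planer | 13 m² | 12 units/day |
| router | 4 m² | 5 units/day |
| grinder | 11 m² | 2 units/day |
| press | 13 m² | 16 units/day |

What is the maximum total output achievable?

planer: floor space 13 ≤ 13, output 12.
press: floor space 13 ≤ 13, output 16.
borer + router: floor space 2 + 4 = 6 ≤ 13, output 9 + 5 = 14.
Best is press with total output 16.

16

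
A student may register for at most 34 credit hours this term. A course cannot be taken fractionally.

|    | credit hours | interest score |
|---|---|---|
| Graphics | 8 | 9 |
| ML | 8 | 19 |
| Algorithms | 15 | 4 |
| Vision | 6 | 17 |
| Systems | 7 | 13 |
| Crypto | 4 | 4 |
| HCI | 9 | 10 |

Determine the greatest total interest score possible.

63

Allowing fractional choices, the relaxed optimum would be about 63.6, but courses are indivisible.
ML + Vision + Systems + Crypto + HCI: credit hours 8 + 6 + 7 + 4 + 9 = 34 ≤ 34, interest score 19 + 17 + 13 + 4 + 10 = 63.
Graphics + ML + Vision + Systems + Crypto: credit hours 8 + 8 + 6 + 7 + 4 = 33 ≤ 34, interest score 9 + 19 + 17 + 13 + 4 = 62.
Best is ML, Vision, Systems, Crypto, and HCI with total interest score 63.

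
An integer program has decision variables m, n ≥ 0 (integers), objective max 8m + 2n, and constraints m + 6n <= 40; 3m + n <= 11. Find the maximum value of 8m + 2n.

28

Relaxing integrality, the LP optimum is 29.33 at (m,n) = (3.67, 0), which is not an integer point.
(m,n)=(3,2): 1·3+6·2=15≤40, 3·3+1·2=11≤11, objective 28.
(m,n)=(3,1): 1·3+6·1=9≤40, 3·3+1·1=10≤11, objective 26.
(m,n)=(3,0): 1·3+6·0=3≤40, 3·3+1·0=9≤11, objective 24.
No feasible integer point exceeds 28.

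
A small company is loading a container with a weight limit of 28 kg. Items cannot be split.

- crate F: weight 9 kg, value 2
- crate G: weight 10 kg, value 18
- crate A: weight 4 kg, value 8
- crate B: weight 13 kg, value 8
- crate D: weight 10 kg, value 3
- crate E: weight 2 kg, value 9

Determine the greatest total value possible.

This is a 0-1 knapsack instance.
Allowing fractional choices, the relaxed optimum would be about 42.4, but items are indivisible.
crate G + crate A + crate E: weight 10 + 4 + 2 = 16 ≤ 28, value 18 + 8 + 9 = 35.
crate G + crate A + crate D + crate E: weight 10 + 4 + 10 + 2 = 26 ≤ 28, value 18 + 8 + 3 + 9 = 38.
crate F + crate G + crate A + crate E: weight 9 + 10 + 4 + 2 = 25 ≤ 28, value 2 + 18 + 8 + 9 = 37.
Best is crate G, crate A, crate D, and crate E with total value 38.

38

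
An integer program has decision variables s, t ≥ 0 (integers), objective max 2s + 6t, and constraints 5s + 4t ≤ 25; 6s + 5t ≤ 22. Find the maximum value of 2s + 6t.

24

The continuous relaxation peaks at (0, 4.4) with value 26.40; rounding to a feasible lattice point costs some objective.
(s,t)=(0,4): 5·0+4·4=16≤25, 6·0+5·4=20≤22, objective 24.
(s,t)=(1,3): 5·1+4·3=17≤25, 6·1+5·3=21≤22, objective 20.
(s,t)=(0,3): 5·0+4·3=12≤25, 6·0+5·3=15≤22, objective 18.
No feasible integer point exceeds 24.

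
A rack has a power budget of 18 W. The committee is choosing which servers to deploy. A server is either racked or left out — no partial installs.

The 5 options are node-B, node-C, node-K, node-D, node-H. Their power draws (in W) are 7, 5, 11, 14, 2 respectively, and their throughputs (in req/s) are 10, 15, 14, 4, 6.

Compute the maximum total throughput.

35

node-B + node-C + node-H: power draw 7 + 5 + 2 = 14 ≤ 18, throughput 10 + 15 + 6 = 31.
node-C + node-K + node-H: power draw 5 + 11 + 2 = 18 ≤ 18, throughput 15 + 14 + 6 = 35.
Best is node-C, node-K, and node-H with total throughput 35.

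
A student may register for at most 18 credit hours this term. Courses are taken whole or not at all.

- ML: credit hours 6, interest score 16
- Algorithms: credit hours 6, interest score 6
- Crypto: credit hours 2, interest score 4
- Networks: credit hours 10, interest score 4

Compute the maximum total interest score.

Allowing fractional choices, the relaxed optimum would be about 27.6, but courses are indivisible.
ML + Algorithms + Crypto: credit hours 6 + 6 + 2 = 14 ≤ 18, interest score 16 + 6 + 4 = 26.
ML + Crypto + Networks: credit hours 6 + 2 + 10 = 18 ≤ 18, interest score 16 + 4 + 4 = 24.
ML + Algorithms: credit hours 6 + 6 = 12 ≤ 18, interest score 16 + 6 = 22.
Best is ML, Algorithms, and Crypto with total interest score 26.

26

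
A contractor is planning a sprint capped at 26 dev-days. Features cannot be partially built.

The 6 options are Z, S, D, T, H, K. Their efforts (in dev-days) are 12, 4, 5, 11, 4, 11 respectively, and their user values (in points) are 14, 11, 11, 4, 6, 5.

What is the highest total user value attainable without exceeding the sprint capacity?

Allowing fractional choices, the relaxed optimum would be about 42.5, but features are indivisible.
Z + S + D: effort 12 + 4 + 5 = 21 ≤ 26, user value 14 + 11 + 11 = 36.
Z + S + D + H: effort 12 + 4 + 5 + 4 = 25 ≤ 26, user value 14 + 11 + 11 + 6 = 42.
Best is Z, S, D, and H with total user value 42.

42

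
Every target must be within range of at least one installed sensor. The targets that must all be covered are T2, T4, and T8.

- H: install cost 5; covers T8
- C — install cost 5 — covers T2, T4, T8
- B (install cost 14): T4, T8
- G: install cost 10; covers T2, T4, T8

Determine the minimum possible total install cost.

C alone covers T2, T4, T8 — every target.
Total install cost: 5.

5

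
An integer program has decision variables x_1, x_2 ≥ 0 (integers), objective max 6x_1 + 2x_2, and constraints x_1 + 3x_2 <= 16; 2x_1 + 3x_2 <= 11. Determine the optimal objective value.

30

(x_1,x_2)=(5,0) is feasible, giving 30.
(x_1,x_2)=(4,1) is feasible, giving 26.
Maximum is 30 at (x_1,x_2)=(5,0).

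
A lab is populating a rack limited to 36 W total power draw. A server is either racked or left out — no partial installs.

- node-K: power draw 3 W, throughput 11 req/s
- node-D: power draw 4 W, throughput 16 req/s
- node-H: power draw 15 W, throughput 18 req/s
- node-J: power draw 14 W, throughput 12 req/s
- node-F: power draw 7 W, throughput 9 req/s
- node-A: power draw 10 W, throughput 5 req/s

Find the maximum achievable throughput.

57

This is an integer program with binary decision variables.
node-K + node-D + node-H + node-F: power draw 3 + 4 + 15 + 7 = 29 ≤ 36, throughput 11 + 16 + 18 + 9 = 54.
node-K + node-D + node-H + node-J: power draw 3 + 4 + 15 + 14 = 36 ≤ 36, throughput 11 + 16 + 18 + 12 = 57.
node-K + node-D + node-H + node-A: power draw 3 + 4 + 15 + 10 = 32 ≤ 36, throughput 11 + 16 + 18 + 5 = 50.
Best is node-K, node-D, node-H, and node-J with total throughput 57.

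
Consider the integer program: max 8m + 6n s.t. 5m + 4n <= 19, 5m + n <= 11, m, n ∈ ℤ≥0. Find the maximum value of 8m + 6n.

26

(m,n)=(1,3) is feasible, giving 26.
(m,n)=(0,4) is feasible, giving 24.
Maximum is 26 at (m,n)=(1,3).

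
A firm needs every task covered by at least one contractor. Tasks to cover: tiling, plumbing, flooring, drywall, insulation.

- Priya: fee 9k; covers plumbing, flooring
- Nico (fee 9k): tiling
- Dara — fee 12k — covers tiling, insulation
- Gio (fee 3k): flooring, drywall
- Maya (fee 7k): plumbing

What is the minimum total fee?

Choose Dara, Gio, and Maya: together they cover tiling, plumbing, flooring, drywall, insulation — every task.
Total fee: 12 + 3 + 7 = 22.
No cover costs less than 22.

22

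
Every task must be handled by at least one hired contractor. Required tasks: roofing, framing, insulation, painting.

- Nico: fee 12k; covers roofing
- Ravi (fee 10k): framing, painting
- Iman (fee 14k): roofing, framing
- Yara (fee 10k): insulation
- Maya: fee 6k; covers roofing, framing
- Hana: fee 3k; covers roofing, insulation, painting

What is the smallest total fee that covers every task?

Choose Maya and Hana: together they cover roofing, framing, insulation, painting — every task.
Total fee: 6 + 3 = 9.
No cover costs less than 9.

9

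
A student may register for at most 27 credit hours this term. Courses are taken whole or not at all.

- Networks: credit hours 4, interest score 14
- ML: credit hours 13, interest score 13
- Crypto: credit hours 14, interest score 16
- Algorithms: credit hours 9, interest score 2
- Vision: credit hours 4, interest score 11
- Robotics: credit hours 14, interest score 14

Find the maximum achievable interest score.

41

Allowing fractional choices, the relaxed optimum would be about 46.0, but courses are indivisible.
Networks + Vision + Robotics: credit hours 4 + 4 + 14 = 22 ≤ 27, interest score 14 + 11 + 14 = 39.
Networks + Crypto + Vision: credit hours 4 + 14 + 4 = 22 ≤ 27, interest score 14 + 16 + 11 = 41.
Best is Networks, Crypto, and Vision with total interest score 41.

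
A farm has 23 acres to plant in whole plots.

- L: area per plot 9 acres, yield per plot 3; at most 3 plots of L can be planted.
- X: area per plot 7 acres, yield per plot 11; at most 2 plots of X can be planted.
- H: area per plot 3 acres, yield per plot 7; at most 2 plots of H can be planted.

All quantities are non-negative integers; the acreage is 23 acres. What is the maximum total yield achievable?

H has the best ratio (7/3); taking only H gives at most 2×7 = 14 (stopped by the supply cap of 2).
Mixing does better — 2×X and 2×H: area 20 ≤ 23, yield 2·11 + 2·7 = 36.

36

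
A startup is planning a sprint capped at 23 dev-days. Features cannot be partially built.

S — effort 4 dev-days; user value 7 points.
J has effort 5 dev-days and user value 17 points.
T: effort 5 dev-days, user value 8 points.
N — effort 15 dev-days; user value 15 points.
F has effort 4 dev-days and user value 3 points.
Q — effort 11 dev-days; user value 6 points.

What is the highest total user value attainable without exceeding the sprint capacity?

35

Take S, J, T, and F: effort 4 + 5 + 5 + 4 = 18 ≤ 23, user value 7 + 17 + 8 + 3 = 35.
No other feasible combination does better.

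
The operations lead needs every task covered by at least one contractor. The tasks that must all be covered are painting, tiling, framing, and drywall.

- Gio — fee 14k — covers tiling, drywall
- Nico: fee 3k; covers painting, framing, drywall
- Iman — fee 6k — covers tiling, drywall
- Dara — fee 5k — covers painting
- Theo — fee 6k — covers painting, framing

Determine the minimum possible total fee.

9

Choose Nico and Iman: together they cover painting, tiling, framing, drywall — every task.
Total fee: 3 + 6 = 9.
No cover costs less than 9.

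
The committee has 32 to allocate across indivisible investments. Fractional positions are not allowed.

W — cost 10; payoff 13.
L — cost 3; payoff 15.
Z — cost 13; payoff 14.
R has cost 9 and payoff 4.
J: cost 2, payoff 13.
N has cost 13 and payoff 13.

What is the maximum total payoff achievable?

55

This is an integer program with binary decision variables.
W + L + J + N: cost 10 + 3 + 2 + 13 = 28 ≤ 32, payoff 13 + 15 + 13 + 13 = 54.
W + L + Z + J: cost 10 + 3 + 13 + 2 = 28 ≤ 32, payoff 13 + 15 + 14 + 13 = 55.
L + Z + J + N: cost 3 + 13 + 2 + 13 = 31 ≤ 32, payoff 15 + 14 + 13 + 13 = 55.
The maximum payoff is 55; one optimal choice is W, L, Z, and J.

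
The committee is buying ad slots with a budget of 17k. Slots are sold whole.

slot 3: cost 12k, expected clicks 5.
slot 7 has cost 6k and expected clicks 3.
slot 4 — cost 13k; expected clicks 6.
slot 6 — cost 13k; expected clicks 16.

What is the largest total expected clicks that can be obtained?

Allowing fractional choices, the relaxed optimum would be about 18.0, but ad slots are indivisible.
slot 6: cost 13 ≤ 17, expected clicks 16.
slot 4: cost 13 ≤ 17, expected clicks 6.
Best is slot 6 with total expected clicks 16.

16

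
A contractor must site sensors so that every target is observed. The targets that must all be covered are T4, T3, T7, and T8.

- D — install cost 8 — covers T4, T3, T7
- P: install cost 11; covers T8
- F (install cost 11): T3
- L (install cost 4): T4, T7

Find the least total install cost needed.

This is a weighted set-cover instance.
Choose D and P: together they cover T4, T3, T7, T8 — every target.
Total install cost: 8 + 11 = 19.

19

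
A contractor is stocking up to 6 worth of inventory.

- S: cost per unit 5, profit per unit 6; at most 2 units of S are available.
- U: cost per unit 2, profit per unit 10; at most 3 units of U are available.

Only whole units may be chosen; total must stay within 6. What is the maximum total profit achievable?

This is a bounded integer knapsack.
3×U: cost 6 ≤ 6, profit 3·10 = 30.
2×U: cost 4 ≤ 6, profit 2·10 = 20.
Best is 30.

30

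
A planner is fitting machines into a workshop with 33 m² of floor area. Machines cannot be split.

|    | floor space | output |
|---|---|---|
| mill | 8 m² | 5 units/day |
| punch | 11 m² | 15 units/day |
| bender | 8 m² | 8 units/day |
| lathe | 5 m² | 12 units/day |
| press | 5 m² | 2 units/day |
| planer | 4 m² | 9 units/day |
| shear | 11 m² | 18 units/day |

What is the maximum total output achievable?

Allowing fractional choices, the relaxed optimum would be about 56.0, but machines are indivisible.
bender + lathe + planer + shear: floor space 8 + 5 + 4 + 11 = 28 ≤ 33, output 8 + 12 + 9 + 18 = 47.
bender + lathe + press + planer + shear: floor space 8 + 5 + 5 + 4 + 11 = 33 ≤ 33, output 8 + 12 + 2 + 9 + 18 = 49.
punch + lathe + planer + shear: floor space 11 + 5 + 4 + 11 = 31 ≤ 33, output 15 + 12 + 9 + 18 = 54.
Best is punch, lathe, planer, and shear with total output 54.

54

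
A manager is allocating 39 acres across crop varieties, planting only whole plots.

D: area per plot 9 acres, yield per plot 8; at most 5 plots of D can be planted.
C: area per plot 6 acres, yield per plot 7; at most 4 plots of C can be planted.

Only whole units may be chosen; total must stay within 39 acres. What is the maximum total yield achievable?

38

2×D and 3×C: area 36 ≤ 39, yield 2·8 + 3·7 = 37.
3×D and 2×C: area 39 ≤ 39, yield 3·8 + 2·7 = 38.
Best is 38.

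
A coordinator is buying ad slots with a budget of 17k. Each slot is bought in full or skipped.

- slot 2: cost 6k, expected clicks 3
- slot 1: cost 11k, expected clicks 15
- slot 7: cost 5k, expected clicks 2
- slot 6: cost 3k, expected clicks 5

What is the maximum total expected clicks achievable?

20

Take slot 1 and slot 6: cost 11 + 3 = 14 ≤ 17, expected clicks 15 + 5 = 20.
No other feasible combination does better.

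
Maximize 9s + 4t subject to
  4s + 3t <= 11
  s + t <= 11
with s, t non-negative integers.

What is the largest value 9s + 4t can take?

Relaxing integrality, the LP optimum is 24.75 at (s,t) = (2.75, 0), which is not an integer point.
(s,t)=(2,1): 4·2+3·1=11≤11, 1·2+1·1=3≤11, objective 22.
(s,t)=(2,0): 4·2+3·0=8≤11, 1·2+1·0=2≤11, objective 18.
Maximum is 22 at (s,t)=(2,1).

22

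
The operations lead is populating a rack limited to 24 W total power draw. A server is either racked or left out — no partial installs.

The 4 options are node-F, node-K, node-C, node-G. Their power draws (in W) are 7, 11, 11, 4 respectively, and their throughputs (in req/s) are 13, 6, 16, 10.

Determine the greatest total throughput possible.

39

Treat it as a binary knapsack problem.
Allowing fractional choices, the relaxed optimum would be about 40.1, but servers are indivisible.
node-F + node-C: power draw 7 + 11 = 18 ≤ 24, throughput 13 + 16 = 29.
node-F + node-C + node-G: power draw 7 + 11 + 4 = 22 ≤ 24, throughput 13 + 16 + 10 = 39.
Best is node-F, node-C, and node-G with total throughput 39.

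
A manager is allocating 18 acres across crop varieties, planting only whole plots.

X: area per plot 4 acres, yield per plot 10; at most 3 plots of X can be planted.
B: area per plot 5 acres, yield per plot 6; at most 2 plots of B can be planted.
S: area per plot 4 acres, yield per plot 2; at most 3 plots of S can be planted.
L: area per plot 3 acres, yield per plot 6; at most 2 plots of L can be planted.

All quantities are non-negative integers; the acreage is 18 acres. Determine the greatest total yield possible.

X has the best ratio (10/4); taking only X gives at most 3×10 = 30 (stopped by the supply cap of 3).
Mixing does better — 3×X and 2×L: area 18 ≤ 18, yield 3·10 + 2·6 = 42.

42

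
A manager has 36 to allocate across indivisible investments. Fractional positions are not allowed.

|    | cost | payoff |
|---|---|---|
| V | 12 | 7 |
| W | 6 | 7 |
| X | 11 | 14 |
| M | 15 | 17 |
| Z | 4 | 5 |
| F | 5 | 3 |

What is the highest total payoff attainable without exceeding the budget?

43

W + X + M: cost 6 + 11 + 15 = 32 ≤ 36, payoff 7 + 14 + 17 = 38.
W + X + M + Z: cost 6 + 11 + 15 + 4 = 36 ≤ 36, payoff 7 + 14 + 17 + 5 = 43.
X + M + Z + F: cost 11 + 15 + 4 + 5 = 35 ≤ 36, payoff 14 + 17 + 5 + 3 = 39.
Best is W, X, M, and Z with total payoff 43.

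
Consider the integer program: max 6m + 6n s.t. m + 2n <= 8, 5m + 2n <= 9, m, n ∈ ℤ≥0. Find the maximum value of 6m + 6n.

The continuous relaxation peaks at (0.25, 3.88) with value 24.75; rounding to a feasible lattice point costs some objective.
(m,n)=(0,4): 1·0+2·4=8≤8, 5·0+2·4=8≤9, objective 24.
(m,n)=(1,2): 1·1+2·2=5≤8, 5·1+2·2=9≤9, objective 18.
(m,n)=(0,3): 1·0+2·3=6≤8, 5·0+2·3=6≤9, objective 18.
The best lattice point is (0,4), giving 24.

24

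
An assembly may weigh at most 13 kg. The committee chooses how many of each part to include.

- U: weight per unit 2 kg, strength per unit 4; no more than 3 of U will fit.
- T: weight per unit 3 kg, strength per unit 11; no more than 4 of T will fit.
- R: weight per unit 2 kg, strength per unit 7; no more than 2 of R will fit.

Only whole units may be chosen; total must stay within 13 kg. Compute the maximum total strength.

47

Take 3×T and 2×R: weight 13 ≤ 13, strength 3·11 + 2·7 = 47.
No other integer combination yields more.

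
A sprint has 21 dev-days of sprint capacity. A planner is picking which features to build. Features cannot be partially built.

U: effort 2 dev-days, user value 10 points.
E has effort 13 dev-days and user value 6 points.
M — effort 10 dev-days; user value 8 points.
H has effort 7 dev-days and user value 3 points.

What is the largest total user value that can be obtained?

Treat it as a binary knapsack problem.
U + M + H: effort 2 + 10 + 7 = 19 ≤ 21, user value 10 + 8 + 3 = 21.
U + M: effort 2 + 10 = 12 ≤ 21, user value 10 + 8 = 18.
Best is U, M, and H with total user value 21.

21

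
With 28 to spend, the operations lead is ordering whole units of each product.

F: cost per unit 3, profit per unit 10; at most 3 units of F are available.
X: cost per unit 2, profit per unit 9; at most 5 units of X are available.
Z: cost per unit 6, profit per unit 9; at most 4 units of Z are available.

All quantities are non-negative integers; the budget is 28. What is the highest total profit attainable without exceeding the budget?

84

This is a bounded integer knapsack.
Take 3×F, 5×X, and 1×Z: cost 25 ≤ 28, profit 3·10 + 5·9 + 1·9 = 84.
X has the best ratio (9/2) and is taken to its limit of 5; remaining capacity is filled optimally with the others.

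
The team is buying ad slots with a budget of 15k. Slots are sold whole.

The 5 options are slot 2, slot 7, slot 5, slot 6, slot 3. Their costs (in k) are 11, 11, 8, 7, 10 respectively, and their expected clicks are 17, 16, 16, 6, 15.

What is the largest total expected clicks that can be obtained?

Allowing fractional choices, the relaxed optimum would be about 26.8, but ad slots are indivisible.
slot 5 + slot 6: cost 8 + 7 = 15 ≤ 15, expected clicks 16 + 6 = 22.
slot 2: cost 11 ≤ 15, expected clicks 17.
slot 5: cost 8 ≤ 15, expected clicks 16.
Best is slot 5 and slot 6 with total expected clicks 22.

22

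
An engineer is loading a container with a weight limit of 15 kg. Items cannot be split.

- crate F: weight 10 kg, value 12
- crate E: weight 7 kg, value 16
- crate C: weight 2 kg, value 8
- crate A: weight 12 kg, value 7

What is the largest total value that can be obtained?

Take crate E and crate C: weight 7 + 2 = 9 ≤ 15, value 16 + 8 = 24.
No other feasible combination does better.

24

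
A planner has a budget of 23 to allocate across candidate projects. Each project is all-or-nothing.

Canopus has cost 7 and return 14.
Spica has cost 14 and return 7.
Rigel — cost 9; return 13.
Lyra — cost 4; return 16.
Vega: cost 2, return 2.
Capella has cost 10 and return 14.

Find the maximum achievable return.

46

This is a 0-1 knapsack instance.
Canopus + Lyra + Vega + Capella: cost 7 + 4 + 2 + 10 = 23 ≤ 23, return 14 + 16 + 2 + 14 = 46.
Canopus + Rigel + Lyra + Vega: cost 7 + 9 + 4 + 2 = 22 ≤ 23, return 14 + 13 + 16 + 2 = 45.
Best is Canopus, Lyra, Vega, and Capella with total return 46.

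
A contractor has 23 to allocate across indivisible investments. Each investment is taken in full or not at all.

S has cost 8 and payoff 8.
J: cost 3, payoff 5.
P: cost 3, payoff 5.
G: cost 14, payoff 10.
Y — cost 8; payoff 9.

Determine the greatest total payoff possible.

Take S, J, P, and Y: cost 8 + 3 + 3 + 8 = 22 ≤ 23, payoff 8 + 5 + 5 + 9 = 27.
No other feasible combination does better.

27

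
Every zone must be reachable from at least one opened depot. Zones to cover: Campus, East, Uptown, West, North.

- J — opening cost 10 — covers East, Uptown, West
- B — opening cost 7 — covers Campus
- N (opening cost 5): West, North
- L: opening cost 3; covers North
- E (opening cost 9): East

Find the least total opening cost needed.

This is an integer covering problem.
The greedy cost-per-new-zone heuristic would pick N, J, and B for 22, but a cheaper cover exists.
Choose J, B, and L: together they cover Campus, East, Uptown, West, North — every zone.
Total opening cost: 10 + 7 + 3 = 20.
No cover costs less than 20.

20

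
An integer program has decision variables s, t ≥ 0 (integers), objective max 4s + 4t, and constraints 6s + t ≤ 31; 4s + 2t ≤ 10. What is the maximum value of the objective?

20

(s,t)=(0,5) is feasible, giving 20.
(s,t)=(0,4) is feasible, giving 16.
Maximum is 20 at (s,t)=(0,5).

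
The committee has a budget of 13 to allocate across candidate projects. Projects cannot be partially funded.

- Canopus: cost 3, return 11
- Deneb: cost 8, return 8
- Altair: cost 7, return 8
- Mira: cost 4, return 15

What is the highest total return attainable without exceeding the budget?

26

Take Canopus and Mira: cost 3 + 4 = 7 ≤ 13, return 11 + 15 = 26.
No other feasible combination does better.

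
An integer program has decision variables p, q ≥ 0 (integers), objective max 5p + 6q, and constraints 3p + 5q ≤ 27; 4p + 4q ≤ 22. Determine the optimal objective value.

The continuous relaxation peaks at (0.25, 5.25) with value 32.75; rounding to a feasible lattice point costs some objective.
(p,q)=(0,5): 3·0+5·5=25≤27, 4·0+4·5=20≤22, objective 30.
(p,q)=(1,4): 3·1+5·4=23≤27, 4·1+4·4=20≤22, objective 29.
(p,q)=(0,4): 3·0+5·4=20≤27, 4·0+4·4=16≤22, objective 24.
Maximum is 30 at (p,q)=(0,5).

30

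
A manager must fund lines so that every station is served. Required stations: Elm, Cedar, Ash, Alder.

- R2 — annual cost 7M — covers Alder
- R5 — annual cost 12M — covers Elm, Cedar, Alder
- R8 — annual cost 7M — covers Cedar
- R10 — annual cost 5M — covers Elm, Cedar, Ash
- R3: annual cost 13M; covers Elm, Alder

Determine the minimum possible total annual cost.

12

Choose R2 and R10: together they cover Elm, Cedar, Ash, Alder — every station.
Total annual cost: 7 + 5 = 12.
No cover costs less than 12.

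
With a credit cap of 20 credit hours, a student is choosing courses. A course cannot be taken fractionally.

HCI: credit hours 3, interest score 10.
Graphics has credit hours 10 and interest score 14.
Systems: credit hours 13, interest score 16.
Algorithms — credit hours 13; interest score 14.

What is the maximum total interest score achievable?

This is an integer program with binary decision variables.
Allowing fractional choices, the relaxed optimum would be about 32.6, but courses are indivisible.
HCI + Algorithms: credit hours 3 + 13 = 16 ≤ 20, interest score 10 + 14 = 24.
HCI + Graphics: credit hours 3 + 10 = 13 ≤ 20, interest score 10 + 14 = 24.
HCI + Systems: credit hours 3 + 13 = 16 ≤ 20, interest score 10 + 16 = 26.
Best is HCI and Systems with total interest score 26.

26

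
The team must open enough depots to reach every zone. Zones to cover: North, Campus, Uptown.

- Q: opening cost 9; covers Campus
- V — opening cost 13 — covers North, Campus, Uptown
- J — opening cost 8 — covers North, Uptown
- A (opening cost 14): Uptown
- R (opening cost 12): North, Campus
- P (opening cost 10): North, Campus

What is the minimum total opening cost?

The greedy cost-per-new-zone heuristic would pick J and Q for 17, but a cheaper cover exists.
V alone covers North, Campus, Uptown — every zone.
Total opening cost: 13.
No cover costs less than 13.

13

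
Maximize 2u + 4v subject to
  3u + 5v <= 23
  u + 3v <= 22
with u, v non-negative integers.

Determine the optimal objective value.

18

Relaxing integrality, the LP optimum is 18.40 at (u,v) = (0, 4.6), which is not an integer point.
(u,v)=(1,4): 3·1+5·4=23≤23, 1·1+3·4=13≤22, objective 18.
(u,v)=(0,4): 3·0+5·4=20≤23, 1·0+3·4=12≤22, objective 16.
No feasible integer point exceeds 18.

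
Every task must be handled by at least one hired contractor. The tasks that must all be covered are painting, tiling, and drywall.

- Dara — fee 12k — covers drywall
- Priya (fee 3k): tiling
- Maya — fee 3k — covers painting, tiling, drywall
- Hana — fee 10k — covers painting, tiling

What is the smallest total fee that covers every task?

3

Maya alone covers painting, tiling, drywall — every task.
Total fee: 3.
No cover costs less than 3.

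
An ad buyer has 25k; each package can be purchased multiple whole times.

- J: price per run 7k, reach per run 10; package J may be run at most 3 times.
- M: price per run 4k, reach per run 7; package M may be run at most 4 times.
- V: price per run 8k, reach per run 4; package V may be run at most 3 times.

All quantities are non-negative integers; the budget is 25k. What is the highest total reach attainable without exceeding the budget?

Take 1×J and 4×M: price 23 ≤ 25, reach 1·10 + 4·7 = 38.
M has the best ratio (7/4) and is taken to its limit of 4; remaining capacity is filled optimally with the others.

38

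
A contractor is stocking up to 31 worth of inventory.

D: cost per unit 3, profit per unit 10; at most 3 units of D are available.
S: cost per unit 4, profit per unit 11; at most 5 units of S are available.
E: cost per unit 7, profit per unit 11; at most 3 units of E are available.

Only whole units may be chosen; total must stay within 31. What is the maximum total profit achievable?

Take 3×D and 5×S: cost 29 ≤ 31, profit 3·10 + 5·11 = 85.
D has the best ratio (10/3) and is taken to its limit of 3; remaining capacity is filled optimally with the others.

85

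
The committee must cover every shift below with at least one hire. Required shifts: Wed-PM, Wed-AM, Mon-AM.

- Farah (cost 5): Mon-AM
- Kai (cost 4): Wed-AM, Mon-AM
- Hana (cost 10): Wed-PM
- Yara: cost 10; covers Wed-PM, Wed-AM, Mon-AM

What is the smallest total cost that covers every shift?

The greedy cost-per-new-shift heuristic would pick Kai and Hana for 14, but a cheaper cover exists.
Yara alone covers Wed-PM, Wed-AM, Mon-AM — every shift.
Total cost: 10.
No cover costs less than 10.

10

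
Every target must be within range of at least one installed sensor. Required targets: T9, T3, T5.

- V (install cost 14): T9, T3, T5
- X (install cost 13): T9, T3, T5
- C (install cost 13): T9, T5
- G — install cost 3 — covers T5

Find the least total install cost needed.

The greedy cost-per-new-target heuristic would pick G and X for 16, but a cheaper cover exists.
X alone covers T9, T3, T5 — every target.
Total install cost: 13.
No cover costs less than 13.

13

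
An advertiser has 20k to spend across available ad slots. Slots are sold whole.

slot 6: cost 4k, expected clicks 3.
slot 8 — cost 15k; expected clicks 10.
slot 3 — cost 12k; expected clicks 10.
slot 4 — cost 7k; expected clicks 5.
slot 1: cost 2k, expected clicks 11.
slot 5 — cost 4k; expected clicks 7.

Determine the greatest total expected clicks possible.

Allowing fractional choices, the relaxed optimum would be about 29.5, but ad slots are indivisible.
slot 6 + slot 3 + slot 1: cost 4 + 12 + 2 = 18 ≤ 20, expected clicks 3 + 10 + 11 = 24.
slot 6 + slot 4 + slot 1 + slot 5: cost 4 + 7 + 2 + 4 = 17 ≤ 20, expected clicks 3 + 5 + 11 + 7 = 26.
slot 3 + slot 1 + slot 5: cost 12 + 2 + 4 = 18 ≤ 20, expected clicks 10 + 11 + 7 = 28.
Best is slot 3, slot 1, and slot 5 with total expected clicks 28.

28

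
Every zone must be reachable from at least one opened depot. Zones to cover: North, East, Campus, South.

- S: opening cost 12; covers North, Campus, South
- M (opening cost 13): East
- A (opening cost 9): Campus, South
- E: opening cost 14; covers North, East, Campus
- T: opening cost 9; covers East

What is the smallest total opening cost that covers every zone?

Choose S and T: together they cover North, East, Campus, South — every zone.
Total opening cost: 12 + 9 = 21.

21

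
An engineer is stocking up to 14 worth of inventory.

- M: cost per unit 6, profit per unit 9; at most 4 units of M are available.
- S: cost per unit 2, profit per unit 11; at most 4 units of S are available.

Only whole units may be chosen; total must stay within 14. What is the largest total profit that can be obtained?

This is a bounded integer knapsack.
S has the best ratio (11/2); taking only S gives at most 4×11 = 44 (stopped by the supply cap of 4).
Mixing does better — 1×M and 4×S: cost 14 ≤ 14, profit 1·9 + 4·11 = 53.

53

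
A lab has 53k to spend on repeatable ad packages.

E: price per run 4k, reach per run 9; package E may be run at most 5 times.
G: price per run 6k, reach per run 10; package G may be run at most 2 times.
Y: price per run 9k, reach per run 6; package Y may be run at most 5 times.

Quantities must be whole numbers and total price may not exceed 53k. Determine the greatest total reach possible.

77

5×E, 1×G, and 3×Y: price 53 ≤ 53, reach 5·9 + 1·10 + 3·6 = 73.
5×E, 2×G, and 2×Y: price 50 ≤ 53, reach 5·9 + 2·10 + 2·6 = 77.
Best is 77.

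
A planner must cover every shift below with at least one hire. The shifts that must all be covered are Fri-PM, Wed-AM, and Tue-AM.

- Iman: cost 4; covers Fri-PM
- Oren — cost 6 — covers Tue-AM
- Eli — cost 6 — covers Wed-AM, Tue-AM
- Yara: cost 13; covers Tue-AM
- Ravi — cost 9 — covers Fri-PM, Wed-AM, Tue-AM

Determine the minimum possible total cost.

The greedy cost-per-new-shift heuristic would pick Eli and Iman for 10, but a cheaper cover exists.
Ravi alone covers Fri-PM, Wed-AM, Tue-AM — every shift.
Total cost: 9.
No cover costs less than 9.

9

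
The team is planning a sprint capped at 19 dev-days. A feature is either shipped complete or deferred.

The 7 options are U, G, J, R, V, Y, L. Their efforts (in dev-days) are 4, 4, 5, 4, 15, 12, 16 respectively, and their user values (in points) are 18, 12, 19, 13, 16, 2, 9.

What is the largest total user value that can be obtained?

Treat it as a binary knapsack problem.
Allowing fractional choices, the relaxed optimum would be about 64.1, but features are indivisible.
U + G + J + R: effort 4 + 4 + 5 + 4 = 17 ≤ 19, user value 18 + 12 + 19 + 13 = 62.
U + J + R: effort 4 + 5 + 4 = 13 ≤ 19, user value 18 + 19 + 13 = 50.
Best is U, G, J, and R with total user value 62.

62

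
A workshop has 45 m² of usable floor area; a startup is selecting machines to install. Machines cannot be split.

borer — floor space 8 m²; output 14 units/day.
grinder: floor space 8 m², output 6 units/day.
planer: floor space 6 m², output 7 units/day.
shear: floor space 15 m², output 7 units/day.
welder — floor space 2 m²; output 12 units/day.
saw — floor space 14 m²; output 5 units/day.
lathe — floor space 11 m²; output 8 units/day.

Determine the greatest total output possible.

48

borer + planer + shear + welder + lathe: floor space 8 + 6 + 15 + 2 + 11 = 42 ≤ 45, output 14 + 7 + 7 + 12 + 8 = 48.
borer + grinder + planer + welder + lathe: floor space 8 + 8 + 6 + 2 + 11 = 35 ≤ 45, output 14 + 6 + 7 + 12 + 8 = 47.
Best is borer, planer, shear, welder, and lathe with total output 48.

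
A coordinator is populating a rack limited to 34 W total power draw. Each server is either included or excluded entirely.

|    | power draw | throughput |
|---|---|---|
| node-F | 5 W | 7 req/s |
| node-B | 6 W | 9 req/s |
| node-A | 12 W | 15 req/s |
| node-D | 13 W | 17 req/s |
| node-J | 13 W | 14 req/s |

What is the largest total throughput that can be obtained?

41

This is an integer program with binary decision variables.
Allowing fractional choices, the relaxed optimum would be about 45.5, but servers are indivisible.
node-B + node-D + node-J: power draw 6 + 13 + 13 = 32 ≤ 34, throughput 9 + 17 + 14 = 40.
node-B + node-A + node-D: power draw 6 + 12 + 13 = 31 ≤ 34, throughput 9 + 15 + 17 = 41.
Best is node-B, node-A, and node-D with total throughput 41.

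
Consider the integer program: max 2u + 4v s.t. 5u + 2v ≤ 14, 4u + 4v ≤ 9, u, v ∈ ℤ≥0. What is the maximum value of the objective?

8

The continuous relaxation peaks at (0, 2.25) with value 9.00; rounding to a feasible lattice point costs some objective.
(u,v)=(0,2): 5·0+2·2=4≤14, 4·0+4·2=8≤9, objective 8.
(u,v)=(1,1): 5·1+2·1=7≤14, 4·1+4·1=8≤9, objective 6.
(u,v)=(0,1): 5·0+2·1=2≤14, 4·0+4·1=4≤9, objective 4.
Maximum is 8 at (u,v)=(0,2).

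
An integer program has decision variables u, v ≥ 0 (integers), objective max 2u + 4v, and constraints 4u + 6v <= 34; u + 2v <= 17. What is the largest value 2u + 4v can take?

(u,v)=(1,5) is feasible, giving 22.
(u,v)=(2,4) is feasible, giving 20.
(u,v)=(0,5) is feasible, giving 20.
The best lattice point is (1,5), giving 22.

22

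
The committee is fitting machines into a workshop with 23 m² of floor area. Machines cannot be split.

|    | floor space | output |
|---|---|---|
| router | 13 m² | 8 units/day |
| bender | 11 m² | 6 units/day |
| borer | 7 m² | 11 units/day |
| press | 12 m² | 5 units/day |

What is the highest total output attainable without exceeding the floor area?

19

Take router and borer: floor space 13 + 7 = 20 ≤ 23, output 8 + 11 = 19.
No other feasible combination does better.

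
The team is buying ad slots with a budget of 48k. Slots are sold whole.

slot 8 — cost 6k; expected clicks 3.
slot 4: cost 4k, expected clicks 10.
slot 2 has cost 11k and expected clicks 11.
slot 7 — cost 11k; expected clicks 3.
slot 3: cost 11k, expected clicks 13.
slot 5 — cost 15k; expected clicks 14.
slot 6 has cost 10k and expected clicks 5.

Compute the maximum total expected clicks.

51

slot 8 + slot 4 + slot 3 + slot 5 + slot 6: cost 6 + 4 + 11 + 15 + 10 = 46 ≤ 48, expected clicks 3 + 10 + 13 + 14 + 5 = 45.
slot 8 + slot 4 + slot 2 + slot 3 + slot 5: cost 6 + 4 + 11 + 11 + 15 = 47 ≤ 48, expected clicks 3 + 10 + 11 + 13 + 14 = 51.
slot 4 + slot 2 + slot 3 + slot 5: cost 4 + 11 + 11 + 15 = 41 ≤ 48, expected clicks 10 + 11 + 13 + 14 = 48.
Best is slot 8, slot 4, slot 2, slot 3, and slot 5 with total expected clicks 51.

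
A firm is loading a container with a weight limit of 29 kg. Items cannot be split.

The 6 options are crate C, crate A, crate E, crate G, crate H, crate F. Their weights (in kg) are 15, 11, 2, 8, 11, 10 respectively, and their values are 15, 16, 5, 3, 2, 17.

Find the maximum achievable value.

38

Treat it as a binary knapsack problem.
Take crate A, crate E, and crate F: weight 11 + 2 + 10 = 23 ≤ 29, value 16 + 5 + 17 = 38.
No other feasible combination does better.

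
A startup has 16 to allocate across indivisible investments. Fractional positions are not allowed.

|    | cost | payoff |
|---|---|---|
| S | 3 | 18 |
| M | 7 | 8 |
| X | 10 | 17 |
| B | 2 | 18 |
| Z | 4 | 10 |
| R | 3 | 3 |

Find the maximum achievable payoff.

This is a 0-1 knapsack instance.
Allowing fractional choices, the relaxed optimum would be about 57.9, but investments are indivisible.
S + X + B: cost 3 + 10 + 2 = 15 ≤ 16, payoff 18 + 17 + 18 = 53.
S + M + B + Z: cost 3 + 7 + 2 + 4 = 16 ≤ 16, payoff 18 + 8 + 18 + 10 = 54.
S + B + Z + R: cost 3 + 2 + 4 + 3 = 12 ≤ 16, payoff 18 + 18 + 10 + 3 = 49.
Best is S, M, B, and Z with total payoff 54.

54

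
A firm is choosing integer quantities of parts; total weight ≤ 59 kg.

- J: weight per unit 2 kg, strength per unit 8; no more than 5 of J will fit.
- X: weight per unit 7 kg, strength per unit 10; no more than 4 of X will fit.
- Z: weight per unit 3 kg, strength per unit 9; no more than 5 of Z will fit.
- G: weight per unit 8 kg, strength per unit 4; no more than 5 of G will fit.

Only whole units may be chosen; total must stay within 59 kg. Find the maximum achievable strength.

J has the best ratio (8/2); taking only J gives at most 5×8 = 40 (stopped by the supply cap of 5).
Mixing does better — 5×J, 4×X, and 5×Z: weight 53 ≤ 59, strength 5·8 + 4·10 + 5·9 = 125.

125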